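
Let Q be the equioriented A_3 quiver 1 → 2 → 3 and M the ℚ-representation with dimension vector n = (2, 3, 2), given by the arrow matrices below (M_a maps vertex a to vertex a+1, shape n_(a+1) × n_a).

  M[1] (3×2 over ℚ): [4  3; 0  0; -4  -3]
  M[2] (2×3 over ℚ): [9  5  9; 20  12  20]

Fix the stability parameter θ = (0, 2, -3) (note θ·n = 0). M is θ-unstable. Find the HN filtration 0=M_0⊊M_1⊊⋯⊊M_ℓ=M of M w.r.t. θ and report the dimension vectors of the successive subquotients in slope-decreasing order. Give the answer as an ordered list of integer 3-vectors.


Barcode: M ≅ I[1,1], I[1,2], I[2,3]^2. HN layers by μ_θ (3 steps, strictly decreasing):
  μ^(1)=2; μ^(2)=0; μ^(3)=-1/2

((0, 1, 0); (2, 0, 0); (0, 2, 2))


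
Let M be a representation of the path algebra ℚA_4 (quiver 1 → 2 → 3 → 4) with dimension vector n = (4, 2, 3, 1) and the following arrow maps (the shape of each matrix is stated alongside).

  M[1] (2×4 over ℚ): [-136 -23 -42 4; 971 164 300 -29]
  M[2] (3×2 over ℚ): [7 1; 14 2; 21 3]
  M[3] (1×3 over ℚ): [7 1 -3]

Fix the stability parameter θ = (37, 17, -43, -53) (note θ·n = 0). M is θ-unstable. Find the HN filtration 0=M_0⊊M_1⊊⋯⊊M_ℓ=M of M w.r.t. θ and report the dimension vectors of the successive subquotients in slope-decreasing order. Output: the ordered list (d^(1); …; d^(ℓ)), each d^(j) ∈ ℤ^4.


Via rank(M_{q-1}∘⋯∘M_p): M ≅ I[1,1]^2, I[1,2], I[1,3], I[3,3], I[3,4].
μ_θ-semistable layers: μ^(1)=37; μ^(2)=27; μ^(3)=11/3; μ^(4)=-43; μ^(5)=-48

((2, 0, 0, 0); (1, 1, 0, 0); (1, 1, 1, 0); (0, 0, 1, 0); (0, 0, 1, 1))


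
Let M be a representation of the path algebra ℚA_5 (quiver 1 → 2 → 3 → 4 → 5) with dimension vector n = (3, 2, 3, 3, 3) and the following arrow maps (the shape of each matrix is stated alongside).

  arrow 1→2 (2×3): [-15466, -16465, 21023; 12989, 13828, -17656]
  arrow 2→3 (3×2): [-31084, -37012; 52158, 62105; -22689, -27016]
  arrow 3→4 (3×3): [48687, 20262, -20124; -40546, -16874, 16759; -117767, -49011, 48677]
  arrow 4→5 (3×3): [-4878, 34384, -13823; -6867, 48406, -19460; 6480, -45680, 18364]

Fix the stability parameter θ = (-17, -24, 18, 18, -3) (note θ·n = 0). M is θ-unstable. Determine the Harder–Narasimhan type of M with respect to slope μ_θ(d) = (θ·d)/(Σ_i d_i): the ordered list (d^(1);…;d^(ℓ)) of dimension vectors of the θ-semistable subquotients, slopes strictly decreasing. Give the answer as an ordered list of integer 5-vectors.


Barcode: M ≅ I[1,1], I[1,5]^2, I[3,4], I[5,5]. HN layers by μ_θ (5 steps, strictly decreasing):
  μ^(1)=18; μ^(2)=11; μ^(3)=-3; μ^(4)=-17; μ^(5)=-41/2

((0, 0, 1, 1, 0); (0, 0, 2, 2, 2); (0, 0, 0, 0, 1); (1, 0, 0, 0, 0); (2, 2, 0, 0, 0))


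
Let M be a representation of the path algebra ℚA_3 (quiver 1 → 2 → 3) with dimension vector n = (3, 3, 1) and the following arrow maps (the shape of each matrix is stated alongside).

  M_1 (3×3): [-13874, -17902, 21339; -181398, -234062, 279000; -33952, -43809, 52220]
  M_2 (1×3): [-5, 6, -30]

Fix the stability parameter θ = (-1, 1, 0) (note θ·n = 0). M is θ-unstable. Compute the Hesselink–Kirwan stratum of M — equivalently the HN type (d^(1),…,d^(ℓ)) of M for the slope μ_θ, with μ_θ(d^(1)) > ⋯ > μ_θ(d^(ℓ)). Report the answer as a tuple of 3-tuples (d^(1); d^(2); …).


Interval decomposition of M: I[1,2]^2, I[1,3].
HN type (ℓ=3): μ^(1)=1; μ^(2)=1/2; μ^(3)=-1

((0, 2, 0); (0, 1, 1); (3, 0, 0))


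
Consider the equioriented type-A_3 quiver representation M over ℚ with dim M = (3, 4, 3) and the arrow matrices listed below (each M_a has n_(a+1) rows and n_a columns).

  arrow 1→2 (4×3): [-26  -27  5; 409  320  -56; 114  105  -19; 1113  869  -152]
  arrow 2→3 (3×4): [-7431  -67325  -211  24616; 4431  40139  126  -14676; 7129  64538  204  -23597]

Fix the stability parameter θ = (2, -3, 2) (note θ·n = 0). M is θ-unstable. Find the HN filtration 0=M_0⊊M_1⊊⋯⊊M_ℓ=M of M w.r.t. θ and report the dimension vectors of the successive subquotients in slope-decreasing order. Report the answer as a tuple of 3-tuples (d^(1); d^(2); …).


Interval decomposition of M: I[1,3]^3, I[2,2].
HN type (ℓ=3): μ^(1)=2; μ^(2)=-1/2; μ^(3)=-3

((0, 0, 3); (3, 3, 0); (0, 1, 0))


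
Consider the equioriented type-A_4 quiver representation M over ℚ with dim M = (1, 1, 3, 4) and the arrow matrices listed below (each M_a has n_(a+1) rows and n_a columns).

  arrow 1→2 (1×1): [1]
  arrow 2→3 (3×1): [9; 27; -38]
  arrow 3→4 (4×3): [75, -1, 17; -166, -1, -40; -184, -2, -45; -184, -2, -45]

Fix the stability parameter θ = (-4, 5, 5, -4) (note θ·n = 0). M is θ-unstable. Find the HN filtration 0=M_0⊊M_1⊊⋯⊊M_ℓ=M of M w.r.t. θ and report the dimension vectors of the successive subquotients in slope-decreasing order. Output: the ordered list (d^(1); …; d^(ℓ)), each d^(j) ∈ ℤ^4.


Barcode: M ≅ I[1,4], I[3,4]^2, I[4,4]. HN layers by μ_θ (3 steps, strictly decreasing):
  μ^(1)=2; μ^(2)=1/2; μ^(3)=-4

((0, 1, 1, 1); (0, 0, 2, 2); (1, 0, 0, 1))


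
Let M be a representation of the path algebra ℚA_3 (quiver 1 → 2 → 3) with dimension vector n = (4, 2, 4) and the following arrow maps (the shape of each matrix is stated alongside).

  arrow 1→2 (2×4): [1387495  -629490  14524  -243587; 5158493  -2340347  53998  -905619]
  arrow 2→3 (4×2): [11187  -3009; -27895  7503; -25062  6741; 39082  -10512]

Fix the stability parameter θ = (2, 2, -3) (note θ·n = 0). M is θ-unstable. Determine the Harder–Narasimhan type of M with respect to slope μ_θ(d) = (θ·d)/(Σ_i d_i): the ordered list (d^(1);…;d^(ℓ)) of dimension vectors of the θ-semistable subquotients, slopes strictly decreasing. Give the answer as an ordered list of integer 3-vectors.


Via rank(M_{q-1}∘⋯∘M_p): M ≅ I[1,1]^2, I[1,3]^2, I[3,3]^2.
μ_θ-semistable layers: μ^(1)=2; μ^(2)=1/3; μ^(3)=-3

((2, 0, 0); (2, 2, 2); (0, 0, 2))


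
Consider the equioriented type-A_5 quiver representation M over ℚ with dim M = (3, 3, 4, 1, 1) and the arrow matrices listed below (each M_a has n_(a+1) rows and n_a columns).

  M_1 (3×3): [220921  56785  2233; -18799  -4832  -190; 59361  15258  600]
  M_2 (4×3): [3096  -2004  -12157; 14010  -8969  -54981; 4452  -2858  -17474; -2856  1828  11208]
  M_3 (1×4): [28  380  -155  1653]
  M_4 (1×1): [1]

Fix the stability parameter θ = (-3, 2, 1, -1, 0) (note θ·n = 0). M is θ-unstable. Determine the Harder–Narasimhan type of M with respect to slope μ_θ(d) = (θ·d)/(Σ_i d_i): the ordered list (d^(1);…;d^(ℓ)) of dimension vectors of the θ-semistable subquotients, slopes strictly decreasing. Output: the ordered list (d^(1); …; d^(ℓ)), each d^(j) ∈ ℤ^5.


Via rank(M_{q-1}∘⋯∘M_p): M ≅ I[1,1], I[1,2], I[1,3], I[2,5], I[3,3]^2.
μ_θ-semistable layers: μ^(1)=2; μ^(2)=3/2; μ^(3)=1; μ^(4)=1/2; μ^(5)=-3

((0, 1, 0, 0, 0); (0, 1, 1, 0, 0); (0, 0, 2, 0, 0); (0, 1, 1, 1, 1); (3, 0, 0, 0, 0))


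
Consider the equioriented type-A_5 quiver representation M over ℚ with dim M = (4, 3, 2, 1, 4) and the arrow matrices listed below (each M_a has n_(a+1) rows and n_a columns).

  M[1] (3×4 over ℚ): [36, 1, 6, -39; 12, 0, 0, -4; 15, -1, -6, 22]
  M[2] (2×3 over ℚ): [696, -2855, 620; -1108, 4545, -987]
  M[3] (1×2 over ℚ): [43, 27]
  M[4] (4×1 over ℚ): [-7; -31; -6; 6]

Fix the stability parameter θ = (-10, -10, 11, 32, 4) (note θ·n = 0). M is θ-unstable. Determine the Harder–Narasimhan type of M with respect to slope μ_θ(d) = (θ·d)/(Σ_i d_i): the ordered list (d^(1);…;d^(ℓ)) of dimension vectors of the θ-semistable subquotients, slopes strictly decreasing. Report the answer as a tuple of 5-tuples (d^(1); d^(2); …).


Interval decomposition of M: I[1,1]^2, I[1,3], I[1,5], I[2,2], I[5,5]^3.
HN type (ℓ=4): μ^(1)=18; μ^(2)=11; μ^(3)=4; μ^(4)=-10

((0, 0, 0, 1, 1); (0, 0, 2, 0, 0); (0, 0, 0, 0, 3); (4, 3, 0, 0, 0))


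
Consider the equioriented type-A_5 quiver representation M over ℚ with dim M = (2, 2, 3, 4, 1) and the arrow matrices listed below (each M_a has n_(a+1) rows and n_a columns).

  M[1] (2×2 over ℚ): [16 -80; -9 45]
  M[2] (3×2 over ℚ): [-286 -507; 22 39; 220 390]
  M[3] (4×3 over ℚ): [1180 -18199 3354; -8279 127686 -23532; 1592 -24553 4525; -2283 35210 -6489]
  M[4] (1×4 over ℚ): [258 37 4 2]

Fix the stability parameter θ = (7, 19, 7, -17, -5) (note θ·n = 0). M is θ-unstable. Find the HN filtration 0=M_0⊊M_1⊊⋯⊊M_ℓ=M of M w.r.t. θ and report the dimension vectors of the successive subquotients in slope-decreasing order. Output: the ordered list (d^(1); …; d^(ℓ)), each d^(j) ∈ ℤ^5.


Interval decomposition of M: I[1,1], I[1,5], I[2,2], I[3,4]^2, I[4,4].
HN type (ℓ=5): μ^(1)=19; μ^(2)=7; μ^(3)=11/5; μ^(4)=-5; μ^(5)=-17

((0, 1, 0, 0, 0); (1, 0, 0, 0, 0); (1, 1, 1, 1, 1); (0, 0, 2, 2, 0); (0, 0, 0, 1, 0))


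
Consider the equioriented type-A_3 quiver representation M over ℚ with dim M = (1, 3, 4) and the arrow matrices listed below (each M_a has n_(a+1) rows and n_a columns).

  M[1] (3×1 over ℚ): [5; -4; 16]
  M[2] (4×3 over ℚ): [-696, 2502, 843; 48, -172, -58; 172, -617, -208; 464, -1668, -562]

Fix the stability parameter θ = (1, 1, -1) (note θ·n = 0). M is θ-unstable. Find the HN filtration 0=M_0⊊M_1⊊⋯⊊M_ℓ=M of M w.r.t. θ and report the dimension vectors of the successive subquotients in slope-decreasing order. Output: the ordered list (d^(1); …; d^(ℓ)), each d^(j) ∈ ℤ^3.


Interval decomposition of M: I[1,2], I[2,3]^2, I[3,3]^2.
HN type (ℓ=3): μ^(1)=1; μ^(2)=0; μ^(3)=-1

((1, 1, 0); (0, 2, 2); (0, 0, 2))


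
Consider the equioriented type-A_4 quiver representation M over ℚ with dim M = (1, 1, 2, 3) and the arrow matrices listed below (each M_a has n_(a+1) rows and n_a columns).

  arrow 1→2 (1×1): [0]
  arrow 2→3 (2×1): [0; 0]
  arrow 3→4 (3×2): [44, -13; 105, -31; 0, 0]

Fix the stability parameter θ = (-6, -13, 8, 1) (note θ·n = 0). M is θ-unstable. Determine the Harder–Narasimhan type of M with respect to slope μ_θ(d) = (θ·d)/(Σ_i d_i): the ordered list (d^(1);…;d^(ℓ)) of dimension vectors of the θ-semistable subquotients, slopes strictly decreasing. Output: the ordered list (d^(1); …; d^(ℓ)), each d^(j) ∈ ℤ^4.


Barcode: M ≅ I[1,1], I[2,2], I[3,4]^2, I[4,4]. HN layers by μ_θ (4 steps, strictly decreasing):
  μ^(1)=9/2; μ^(2)=1; μ^(3)=-6; μ^(4)=-13

((0, 0, 2, 2); (0, 0, 0, 1); (1, 0, 0, 0); (0, 1, 0, 0))


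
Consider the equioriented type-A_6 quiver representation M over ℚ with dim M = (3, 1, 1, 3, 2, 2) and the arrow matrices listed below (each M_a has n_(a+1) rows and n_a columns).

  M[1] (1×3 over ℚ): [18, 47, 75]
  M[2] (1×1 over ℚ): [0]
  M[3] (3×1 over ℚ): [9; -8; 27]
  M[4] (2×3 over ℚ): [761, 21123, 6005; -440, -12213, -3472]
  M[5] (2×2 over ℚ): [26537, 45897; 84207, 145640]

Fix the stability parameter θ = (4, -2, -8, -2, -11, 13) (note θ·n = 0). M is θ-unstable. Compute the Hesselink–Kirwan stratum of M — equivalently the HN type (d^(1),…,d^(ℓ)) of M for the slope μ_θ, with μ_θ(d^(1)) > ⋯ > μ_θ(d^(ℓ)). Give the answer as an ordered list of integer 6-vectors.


Via rank(M_{q-1}∘⋯∘M_p): M ≅ I[1,1]^2, I[1,2], I[3,4], I[4,6]^2.
μ_θ-semistable layers: μ^(1)=13; μ^(2)=4; μ^(3)=1; μ^(4)=-2; μ^(5)=-13/2; μ^(6)=-8

((0, 0, 0, 0, 0, 2); (2, 0, 0, 0, 0, 0); (1, 1, 0, 0, 0, 0); (0, 0, 0, 1, 0, 0); (0, 0, 0, 2, 2, 0); (0, 0, 1, 0, 0, 0))


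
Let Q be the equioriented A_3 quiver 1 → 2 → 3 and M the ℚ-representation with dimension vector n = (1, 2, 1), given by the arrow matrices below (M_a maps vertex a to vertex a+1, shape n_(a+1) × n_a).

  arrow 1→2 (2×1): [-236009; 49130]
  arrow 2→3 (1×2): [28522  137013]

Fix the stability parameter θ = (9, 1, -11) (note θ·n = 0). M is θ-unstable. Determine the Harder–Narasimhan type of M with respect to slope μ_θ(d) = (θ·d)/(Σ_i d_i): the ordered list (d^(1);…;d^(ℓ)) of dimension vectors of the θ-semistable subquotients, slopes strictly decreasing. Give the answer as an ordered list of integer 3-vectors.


Via rank(M_{q-1}∘⋯∘M_p): M ≅ I[1,3], I[2,2].
μ_θ-semistable layers: μ^(1)=1; μ^(2)=-1/3

((0, 1, 0); (1, 1, 1))


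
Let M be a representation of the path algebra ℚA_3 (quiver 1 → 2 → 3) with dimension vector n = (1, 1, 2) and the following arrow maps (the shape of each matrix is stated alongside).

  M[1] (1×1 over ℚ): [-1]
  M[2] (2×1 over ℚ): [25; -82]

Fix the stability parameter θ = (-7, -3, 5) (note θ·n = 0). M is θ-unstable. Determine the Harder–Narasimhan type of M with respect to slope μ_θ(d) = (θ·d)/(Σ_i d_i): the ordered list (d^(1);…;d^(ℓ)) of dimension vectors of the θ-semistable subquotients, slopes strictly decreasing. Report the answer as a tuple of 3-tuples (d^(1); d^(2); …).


Interval decomposition of M: I[1,3], I[3,3].
HN type (ℓ=3): μ^(1)=5; μ^(2)=-3; μ^(3)=-7

((0, 0, 2); (0, 1, 0); (1, 0, 0))


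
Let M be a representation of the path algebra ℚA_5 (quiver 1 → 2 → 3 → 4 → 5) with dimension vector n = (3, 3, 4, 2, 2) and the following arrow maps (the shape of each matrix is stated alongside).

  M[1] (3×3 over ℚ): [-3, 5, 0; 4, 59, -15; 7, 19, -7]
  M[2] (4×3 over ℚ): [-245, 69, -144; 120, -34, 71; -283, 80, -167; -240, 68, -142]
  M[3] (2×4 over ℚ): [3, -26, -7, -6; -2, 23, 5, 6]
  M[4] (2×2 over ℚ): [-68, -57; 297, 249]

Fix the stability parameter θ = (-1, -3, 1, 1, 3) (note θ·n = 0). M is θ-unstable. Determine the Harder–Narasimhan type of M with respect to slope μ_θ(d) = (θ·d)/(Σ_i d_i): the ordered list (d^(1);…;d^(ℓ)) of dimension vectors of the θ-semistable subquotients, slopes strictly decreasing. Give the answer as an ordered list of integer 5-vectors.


Via rank(M_{q-1}∘⋯∘M_p): M ≅ I[1,3], I[1,5]^2, I[3,3].
μ_θ-semistable layers: μ^(1)=3; μ^(2)=1; μ^(3)=-2

((0, 0, 0, 0, 2); (0, 0, 4, 2, 0); (3, 3, 0, 0, 0))


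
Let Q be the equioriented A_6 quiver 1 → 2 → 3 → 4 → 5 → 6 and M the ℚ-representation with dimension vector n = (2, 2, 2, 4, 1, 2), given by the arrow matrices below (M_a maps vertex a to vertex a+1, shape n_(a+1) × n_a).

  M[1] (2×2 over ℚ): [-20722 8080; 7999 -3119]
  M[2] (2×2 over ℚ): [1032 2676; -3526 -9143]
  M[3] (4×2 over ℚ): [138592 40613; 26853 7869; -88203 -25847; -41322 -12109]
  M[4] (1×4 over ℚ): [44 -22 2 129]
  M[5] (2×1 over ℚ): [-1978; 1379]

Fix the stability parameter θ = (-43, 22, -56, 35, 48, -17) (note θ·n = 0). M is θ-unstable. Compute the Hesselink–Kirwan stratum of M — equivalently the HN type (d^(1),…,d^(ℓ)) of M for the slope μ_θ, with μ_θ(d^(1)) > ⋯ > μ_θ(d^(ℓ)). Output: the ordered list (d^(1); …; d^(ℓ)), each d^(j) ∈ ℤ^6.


Via rank(M_{q-1}∘⋯∘M_p): M ≅ I[1,2], I[1,6], I[3,4], I[4,4]^2, I[6,6].
μ_θ-semistable layers: μ^(1)=35; μ^(2)=22; μ^(3)=-17; μ^(4)=-43; μ^(5)=-56

((0, 0, 0, 3, 0, 0); (0, 1, 0, 1, 1, 1); (0, 1, 1, 0, 0, 1); (2, 0, 0, 0, 0, 0); (0, 0, 1, 0, 0, 0))


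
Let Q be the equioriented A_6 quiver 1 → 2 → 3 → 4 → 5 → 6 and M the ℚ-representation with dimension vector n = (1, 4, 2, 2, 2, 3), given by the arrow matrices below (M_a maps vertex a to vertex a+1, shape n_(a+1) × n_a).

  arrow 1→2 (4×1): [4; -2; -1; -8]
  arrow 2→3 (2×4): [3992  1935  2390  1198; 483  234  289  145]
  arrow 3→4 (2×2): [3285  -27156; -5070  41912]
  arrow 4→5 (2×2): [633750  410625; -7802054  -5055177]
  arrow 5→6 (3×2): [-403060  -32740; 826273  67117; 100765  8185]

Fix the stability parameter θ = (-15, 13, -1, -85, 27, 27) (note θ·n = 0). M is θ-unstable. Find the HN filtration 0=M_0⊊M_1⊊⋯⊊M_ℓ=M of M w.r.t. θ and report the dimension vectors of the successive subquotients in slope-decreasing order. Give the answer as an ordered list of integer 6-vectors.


Interval decomposition of M: I[1,3], I[2,2]^2, I[2,4], I[4,6], I[5,5], I[6,6]^2.
HN type (ℓ=6): μ^(1)=27; μ^(2)=13; μ^(3)=6; μ^(4)=-15; μ^(5)=-73/3; μ^(6)=-85

((0, 0, 0, 0, 2, 3); (0, 2, 0, 0, 0, 0); (0, 1, 1, 0, 0, 0); (1, 0, 0, 0, 0, 0); (0, 1, 1, 1, 0, 0); (0, 0, 0, 1, 0, 0))


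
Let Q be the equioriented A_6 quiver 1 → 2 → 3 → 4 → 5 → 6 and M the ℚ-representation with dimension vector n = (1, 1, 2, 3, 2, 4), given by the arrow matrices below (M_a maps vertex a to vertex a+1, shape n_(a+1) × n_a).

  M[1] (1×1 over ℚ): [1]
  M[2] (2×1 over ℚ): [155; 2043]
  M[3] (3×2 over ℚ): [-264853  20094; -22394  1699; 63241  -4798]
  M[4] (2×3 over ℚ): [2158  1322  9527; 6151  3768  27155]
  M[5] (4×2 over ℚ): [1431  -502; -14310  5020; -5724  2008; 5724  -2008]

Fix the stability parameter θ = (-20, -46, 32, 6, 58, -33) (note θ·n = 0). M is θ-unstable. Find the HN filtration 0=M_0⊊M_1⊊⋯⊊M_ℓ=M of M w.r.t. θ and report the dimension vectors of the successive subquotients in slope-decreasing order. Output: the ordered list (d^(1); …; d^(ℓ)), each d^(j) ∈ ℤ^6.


Interval decomposition of M: I[1,6], I[3,4], I[4,5], I[6,6]^3.
HN type (ℓ=5): μ^(1)=58; μ^(2)=19; μ^(3)=63/4; μ^(4)=6; μ^(5)=-33

((0, 0, 0, 0, 1, 0); (0, 0, 1, 1, 0, 0); (0, 0, 1, 1, 1, 1); (0, 0, 0, 1, 0, 0); (1, 1, 0, 0, 0, 3))


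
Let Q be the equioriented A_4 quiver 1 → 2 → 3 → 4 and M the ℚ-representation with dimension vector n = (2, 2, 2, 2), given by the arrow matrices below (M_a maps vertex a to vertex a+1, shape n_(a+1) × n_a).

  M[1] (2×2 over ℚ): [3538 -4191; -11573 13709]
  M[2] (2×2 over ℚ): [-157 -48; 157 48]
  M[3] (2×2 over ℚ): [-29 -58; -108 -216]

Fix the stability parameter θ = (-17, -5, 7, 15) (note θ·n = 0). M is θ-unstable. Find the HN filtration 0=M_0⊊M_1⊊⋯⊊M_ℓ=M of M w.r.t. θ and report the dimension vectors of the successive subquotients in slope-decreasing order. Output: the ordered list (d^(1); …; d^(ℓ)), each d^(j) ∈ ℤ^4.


Barcode: M ≅ I[1,2], I[1,4], I[3,3], I[4,4]. HN layers by μ_θ (4 steps, strictly decreasing):
  μ^(1)=15; μ^(2)=7; μ^(3)=-5; μ^(4)=-17

((0, 0, 0, 2); (0, 0, 2, 0); (0, 2, 0, 0); (2, 0, 0, 0))


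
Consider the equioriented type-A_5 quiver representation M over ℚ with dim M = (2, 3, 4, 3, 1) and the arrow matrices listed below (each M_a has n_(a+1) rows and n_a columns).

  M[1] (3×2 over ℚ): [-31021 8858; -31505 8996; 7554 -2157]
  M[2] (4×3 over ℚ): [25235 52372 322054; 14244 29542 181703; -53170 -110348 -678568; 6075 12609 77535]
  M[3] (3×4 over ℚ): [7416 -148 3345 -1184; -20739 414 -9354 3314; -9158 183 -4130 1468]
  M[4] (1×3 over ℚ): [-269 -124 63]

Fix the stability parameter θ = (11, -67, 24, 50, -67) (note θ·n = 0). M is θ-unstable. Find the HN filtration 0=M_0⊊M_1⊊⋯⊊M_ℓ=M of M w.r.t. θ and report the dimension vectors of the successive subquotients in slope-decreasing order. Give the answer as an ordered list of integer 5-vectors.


Interval decomposition of M: I[1,4], I[1,5], I[2,3], I[3,4].
HN type (ℓ=5): μ^(1)=50; μ^(2)=24; μ^(3)=7/3; μ^(4)=-28; μ^(5)=-67

((0, 0, 0, 2, 0); (0, 0, 3, 0, 0); (0, 0, 1, 1, 1); (2, 2, 0, 0, 0); (0, 1, 0, 0, 0))


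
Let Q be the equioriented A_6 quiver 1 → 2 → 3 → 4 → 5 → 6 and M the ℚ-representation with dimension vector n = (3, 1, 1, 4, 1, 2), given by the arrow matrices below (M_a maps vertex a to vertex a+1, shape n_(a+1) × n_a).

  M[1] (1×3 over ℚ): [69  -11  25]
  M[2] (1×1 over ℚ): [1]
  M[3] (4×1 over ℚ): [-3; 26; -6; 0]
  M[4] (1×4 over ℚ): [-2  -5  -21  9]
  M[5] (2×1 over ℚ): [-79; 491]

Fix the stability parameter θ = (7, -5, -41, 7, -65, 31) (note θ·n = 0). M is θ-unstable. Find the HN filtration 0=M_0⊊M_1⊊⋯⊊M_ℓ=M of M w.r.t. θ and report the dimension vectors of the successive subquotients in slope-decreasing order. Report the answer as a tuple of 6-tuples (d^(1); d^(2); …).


Interval decomposition of M: I[1,1]^2, I[1,6], I[4,4]^3, I[6,6].
HN type (ℓ=3): μ^(1)=31; μ^(2)=7; μ^(3)=-97/5

((0, 0, 0, 0, 0, 2); (2, 0, 0, 3, 0, 0); (1, 1, 1, 1, 1, 0))


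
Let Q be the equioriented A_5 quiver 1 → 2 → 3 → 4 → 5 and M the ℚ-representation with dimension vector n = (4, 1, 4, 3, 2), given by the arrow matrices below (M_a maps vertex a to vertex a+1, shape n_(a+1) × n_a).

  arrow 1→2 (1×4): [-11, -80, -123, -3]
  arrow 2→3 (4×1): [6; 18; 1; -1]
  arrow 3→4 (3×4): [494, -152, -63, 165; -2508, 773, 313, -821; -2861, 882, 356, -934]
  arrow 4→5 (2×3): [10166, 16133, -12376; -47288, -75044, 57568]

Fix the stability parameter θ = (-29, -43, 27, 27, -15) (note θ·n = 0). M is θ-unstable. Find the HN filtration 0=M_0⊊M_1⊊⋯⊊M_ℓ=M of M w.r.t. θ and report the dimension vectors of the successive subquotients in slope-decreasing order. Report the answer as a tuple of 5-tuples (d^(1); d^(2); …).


Interval decomposition of M: I[1,1]^3, I[1,3], I[3,4]^2, I[3,5], I[5,5].
HN type (ℓ=5): μ^(1)=27; μ^(2)=13; μ^(3)=-15; μ^(4)=-29; μ^(5)=-36

((0, 0, 3, 2, 0); (0, 0, 1, 1, 1); (0, 0, 0, 0, 1); (3, 0, 0, 0, 0); (1, 1, 0, 0, 0))


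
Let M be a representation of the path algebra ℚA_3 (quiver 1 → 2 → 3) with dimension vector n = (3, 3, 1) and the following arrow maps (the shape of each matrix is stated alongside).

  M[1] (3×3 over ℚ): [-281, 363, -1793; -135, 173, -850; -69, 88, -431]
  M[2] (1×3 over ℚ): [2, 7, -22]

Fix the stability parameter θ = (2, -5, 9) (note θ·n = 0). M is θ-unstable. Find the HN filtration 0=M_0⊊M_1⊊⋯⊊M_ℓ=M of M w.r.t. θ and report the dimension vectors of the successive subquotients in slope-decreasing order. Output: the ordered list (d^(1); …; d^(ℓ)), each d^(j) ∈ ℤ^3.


Barcode: M ≅ I[1,2]^2, I[1,3]. HN layers by μ_θ (2 steps, strictly decreasing):
  μ^(1)=9; μ^(2)=-3/2

((0, 0, 1); (3, 3, 0))


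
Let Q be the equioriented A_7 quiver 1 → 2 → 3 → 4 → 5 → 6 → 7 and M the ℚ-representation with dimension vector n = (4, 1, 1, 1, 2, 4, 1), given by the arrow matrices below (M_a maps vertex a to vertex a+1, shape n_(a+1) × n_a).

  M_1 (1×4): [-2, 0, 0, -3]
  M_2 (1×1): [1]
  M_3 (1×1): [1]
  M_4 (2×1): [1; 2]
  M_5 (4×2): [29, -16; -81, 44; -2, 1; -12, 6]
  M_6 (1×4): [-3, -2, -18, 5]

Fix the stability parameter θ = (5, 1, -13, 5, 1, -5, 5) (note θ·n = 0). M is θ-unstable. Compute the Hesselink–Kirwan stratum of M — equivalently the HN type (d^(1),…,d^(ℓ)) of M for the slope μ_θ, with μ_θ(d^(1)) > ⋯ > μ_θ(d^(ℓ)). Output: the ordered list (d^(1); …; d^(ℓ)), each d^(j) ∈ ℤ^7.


Interval decomposition of M: I[1,1]^3, I[1,7], I[5,6], I[6,6]^2.
HN type (ℓ=5): μ^(1)=5; μ^(2)=1/3; μ^(3)=-2; μ^(4)=-7/3; μ^(5)=-5

((3, 0, 0, 0, 0, 0, 1); (0, 0, 0, 1, 1, 1, 0); (0, 0, 0, 0, 1, 1, 0); (1, 1, 1, 0, 0, 0, 0); (0, 0, 0, 0, 0, 2, 0))


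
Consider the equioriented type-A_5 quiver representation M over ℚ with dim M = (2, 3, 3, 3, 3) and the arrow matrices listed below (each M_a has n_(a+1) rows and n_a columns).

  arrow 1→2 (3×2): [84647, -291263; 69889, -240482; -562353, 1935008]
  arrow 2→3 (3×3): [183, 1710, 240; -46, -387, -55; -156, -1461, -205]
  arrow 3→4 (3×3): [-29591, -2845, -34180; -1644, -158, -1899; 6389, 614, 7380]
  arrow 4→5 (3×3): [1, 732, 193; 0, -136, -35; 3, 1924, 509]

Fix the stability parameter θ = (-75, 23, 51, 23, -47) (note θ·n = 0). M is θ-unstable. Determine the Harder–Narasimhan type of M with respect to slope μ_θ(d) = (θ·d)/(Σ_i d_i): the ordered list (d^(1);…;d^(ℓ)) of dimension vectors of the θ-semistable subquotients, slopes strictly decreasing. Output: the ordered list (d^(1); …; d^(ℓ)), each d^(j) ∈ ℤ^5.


Via rank(M_{q-1}∘⋯∘M_p): M ≅ I[1,5]^2, I[2,2], I[3,4], I[5,5].
μ_θ-semistable layers: μ^(1)=37; μ^(2)=23; μ^(3)=25/2; μ^(4)=-47; μ^(5)=-75

((0, 0, 1, 1, 0); (0, 1, 0, 0, 0); (0, 2, 2, 2, 2); (0, 0, 0, 0, 1); (2, 0, 0, 0, 0))


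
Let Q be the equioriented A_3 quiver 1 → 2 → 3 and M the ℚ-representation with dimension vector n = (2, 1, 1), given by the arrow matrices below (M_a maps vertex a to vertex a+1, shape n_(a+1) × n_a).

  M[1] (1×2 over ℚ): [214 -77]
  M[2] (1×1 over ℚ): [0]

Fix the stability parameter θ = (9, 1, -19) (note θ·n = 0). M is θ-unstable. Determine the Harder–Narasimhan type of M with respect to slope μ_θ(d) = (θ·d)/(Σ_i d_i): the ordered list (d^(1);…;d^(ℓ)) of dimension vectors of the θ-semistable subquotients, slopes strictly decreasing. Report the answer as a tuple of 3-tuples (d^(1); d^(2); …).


Via rank(M_{q-1}∘⋯∘M_p): M ≅ I[1,1], I[1,2], I[3,3].
μ_θ-semistable layers: μ^(1)=9; μ^(2)=5; μ^(3)=-19

((1, 0, 0); (1, 1, 0); (0, 0, 1))


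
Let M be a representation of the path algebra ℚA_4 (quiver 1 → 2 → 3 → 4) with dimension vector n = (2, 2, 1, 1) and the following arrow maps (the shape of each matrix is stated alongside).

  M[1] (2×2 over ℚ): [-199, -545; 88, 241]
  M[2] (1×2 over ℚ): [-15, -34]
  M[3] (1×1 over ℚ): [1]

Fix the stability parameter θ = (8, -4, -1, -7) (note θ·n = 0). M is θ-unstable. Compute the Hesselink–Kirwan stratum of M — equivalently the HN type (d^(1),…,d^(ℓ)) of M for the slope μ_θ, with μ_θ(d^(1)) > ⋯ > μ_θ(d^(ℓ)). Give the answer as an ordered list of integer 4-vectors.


Interval decomposition of M: I[1,2], I[1,4].
HN type (ℓ=2): μ^(1)=2; μ^(2)=-1

((1, 1, 0, 0); (1, 1, 1, 1))


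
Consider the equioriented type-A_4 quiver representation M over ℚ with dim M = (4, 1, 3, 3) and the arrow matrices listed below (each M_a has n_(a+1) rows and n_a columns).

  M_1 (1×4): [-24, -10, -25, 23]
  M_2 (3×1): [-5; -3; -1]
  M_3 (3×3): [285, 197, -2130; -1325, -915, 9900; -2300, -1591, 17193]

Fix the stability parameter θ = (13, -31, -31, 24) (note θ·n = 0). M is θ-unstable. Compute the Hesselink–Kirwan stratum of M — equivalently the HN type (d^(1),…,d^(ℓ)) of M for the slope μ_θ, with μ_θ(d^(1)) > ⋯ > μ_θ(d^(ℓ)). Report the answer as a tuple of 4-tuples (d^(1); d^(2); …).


Barcode: M ≅ I[1,1]^3, I[1,4], I[3,3], I[3,4], I[4,4]. HN layers by μ_θ (4 steps, strictly decreasing):
  μ^(1)=24; μ^(2)=13; μ^(3)=-49/3; μ^(4)=-31

((0, 0, 0, 3); (3, 0, 0, 0); (1, 1, 1, 0); (0, 0, 2, 0))


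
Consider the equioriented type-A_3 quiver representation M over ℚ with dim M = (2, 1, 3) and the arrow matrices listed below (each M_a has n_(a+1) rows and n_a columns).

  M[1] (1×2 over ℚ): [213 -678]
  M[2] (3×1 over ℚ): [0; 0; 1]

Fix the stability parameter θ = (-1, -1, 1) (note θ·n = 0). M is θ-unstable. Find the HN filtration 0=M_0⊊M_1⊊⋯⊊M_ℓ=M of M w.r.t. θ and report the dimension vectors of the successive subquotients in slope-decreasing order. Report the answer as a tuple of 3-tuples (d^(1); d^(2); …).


Interval decomposition of M: I[1,1], I[1,3], I[3,3]^2.
HN type (ℓ=2): μ^(1)=1; μ^(2)=-1

((0, 0, 3); (2, 1, 0))


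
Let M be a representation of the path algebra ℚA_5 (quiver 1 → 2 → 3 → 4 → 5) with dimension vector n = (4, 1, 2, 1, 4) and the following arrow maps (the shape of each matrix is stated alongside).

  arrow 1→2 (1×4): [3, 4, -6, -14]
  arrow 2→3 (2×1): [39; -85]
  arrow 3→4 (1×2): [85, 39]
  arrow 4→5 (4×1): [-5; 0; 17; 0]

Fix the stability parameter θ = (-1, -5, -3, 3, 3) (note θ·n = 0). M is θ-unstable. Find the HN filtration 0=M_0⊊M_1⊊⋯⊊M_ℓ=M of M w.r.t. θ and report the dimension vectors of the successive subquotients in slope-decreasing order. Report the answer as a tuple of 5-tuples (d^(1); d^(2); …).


Barcode: M ≅ I[1,1]^3, I[1,3], I[3,5], I[5,5]^3. HN layers by μ_θ (3 steps, strictly decreasing):
  μ^(1)=3; μ^(2)=-1; μ^(3)=-3

((0, 0, 0, 1, 4); (3, 0, 0, 0, 0); (1, 1, 2, 0, 0))


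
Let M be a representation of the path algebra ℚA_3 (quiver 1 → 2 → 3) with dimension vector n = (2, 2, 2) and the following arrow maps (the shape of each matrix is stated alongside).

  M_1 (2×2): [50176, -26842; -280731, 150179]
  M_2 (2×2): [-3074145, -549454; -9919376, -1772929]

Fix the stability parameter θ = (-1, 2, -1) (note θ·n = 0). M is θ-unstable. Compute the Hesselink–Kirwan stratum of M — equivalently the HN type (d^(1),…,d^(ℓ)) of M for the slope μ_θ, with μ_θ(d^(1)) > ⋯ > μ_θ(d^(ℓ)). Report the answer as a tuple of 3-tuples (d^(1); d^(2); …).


Via rank(M_{q-1}∘⋯∘M_p): M ≅ I[1,3]^2.
μ_θ-semistable layers: μ^(1)=1/2; μ^(2)=-1

((0, 2, 2); (2, 0, 0))


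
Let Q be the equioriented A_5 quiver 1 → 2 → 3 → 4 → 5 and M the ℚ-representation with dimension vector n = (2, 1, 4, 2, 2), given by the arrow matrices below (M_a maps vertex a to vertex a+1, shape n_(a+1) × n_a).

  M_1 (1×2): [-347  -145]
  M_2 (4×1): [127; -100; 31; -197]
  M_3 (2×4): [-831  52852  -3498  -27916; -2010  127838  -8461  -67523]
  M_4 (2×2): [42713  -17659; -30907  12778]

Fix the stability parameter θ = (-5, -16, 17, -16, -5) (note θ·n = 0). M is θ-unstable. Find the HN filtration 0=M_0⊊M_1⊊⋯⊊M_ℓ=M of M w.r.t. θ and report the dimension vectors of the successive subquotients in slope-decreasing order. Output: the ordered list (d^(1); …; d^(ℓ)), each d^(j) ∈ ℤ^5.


Interval decomposition of M: I[1,1], I[1,5], I[3,3]^2, I[3,5].
HN type (ℓ=4): μ^(1)=17; μ^(2)=-4/3; μ^(3)=-5; μ^(4)=-21/2

((0, 0, 2, 0, 0); (0, 0, 2, 2, 2); (1, 0, 0, 0, 0); (1, 1, 0, 0, 0))


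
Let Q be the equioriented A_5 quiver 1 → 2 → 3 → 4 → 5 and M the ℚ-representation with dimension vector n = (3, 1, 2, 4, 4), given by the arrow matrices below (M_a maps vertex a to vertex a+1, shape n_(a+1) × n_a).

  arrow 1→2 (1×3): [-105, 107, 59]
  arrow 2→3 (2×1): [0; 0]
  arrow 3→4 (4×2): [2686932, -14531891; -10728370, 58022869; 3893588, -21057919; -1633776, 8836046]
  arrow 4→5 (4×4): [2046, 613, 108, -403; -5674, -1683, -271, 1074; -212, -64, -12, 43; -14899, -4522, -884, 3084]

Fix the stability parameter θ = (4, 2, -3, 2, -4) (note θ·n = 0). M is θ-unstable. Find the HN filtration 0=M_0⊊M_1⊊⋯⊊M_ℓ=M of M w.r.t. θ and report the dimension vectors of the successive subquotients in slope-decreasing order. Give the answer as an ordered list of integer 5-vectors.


Via rank(M_{q-1}∘⋯∘M_p): M ≅ I[1,1]^2, I[1,2], I[3,5]^2, I[4,5]^2.
μ_θ-semistable layers: μ^(1)=4; μ^(2)=3; μ^(3)=-1; μ^(4)=-3

((2, 0, 0, 0, 0); (1, 1, 0, 0, 0); (0, 0, 0, 4, 4); (0, 0, 2, 0, 0))


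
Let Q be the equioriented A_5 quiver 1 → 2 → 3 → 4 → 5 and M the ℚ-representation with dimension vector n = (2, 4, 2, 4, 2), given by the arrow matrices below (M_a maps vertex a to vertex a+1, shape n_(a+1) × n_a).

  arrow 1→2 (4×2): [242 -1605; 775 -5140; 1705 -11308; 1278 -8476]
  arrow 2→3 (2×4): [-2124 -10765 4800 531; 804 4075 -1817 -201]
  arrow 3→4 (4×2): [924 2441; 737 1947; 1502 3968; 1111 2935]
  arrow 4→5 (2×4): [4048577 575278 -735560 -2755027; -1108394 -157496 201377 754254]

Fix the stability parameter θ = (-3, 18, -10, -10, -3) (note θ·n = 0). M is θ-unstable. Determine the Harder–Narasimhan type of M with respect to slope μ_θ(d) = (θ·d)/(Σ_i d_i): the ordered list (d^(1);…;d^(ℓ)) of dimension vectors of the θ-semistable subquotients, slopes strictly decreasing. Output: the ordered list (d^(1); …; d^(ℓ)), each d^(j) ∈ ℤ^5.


Barcode: M ≅ I[1,2], I[1,5], I[2,2], I[2,4], I[4,4], I[4,5]. HN layers by μ_θ (5 steps, strictly decreasing):
  μ^(1)=18; μ^(2)=-2/3; μ^(3)=-5/4; μ^(4)=-3; μ^(5)=-10

((0, 2, 0, 0, 0); (0, 1, 1, 1, 0); (0, 1, 1, 1, 1); (2, 0, 0, 0, 1); (0, 0, 0, 2, 0))


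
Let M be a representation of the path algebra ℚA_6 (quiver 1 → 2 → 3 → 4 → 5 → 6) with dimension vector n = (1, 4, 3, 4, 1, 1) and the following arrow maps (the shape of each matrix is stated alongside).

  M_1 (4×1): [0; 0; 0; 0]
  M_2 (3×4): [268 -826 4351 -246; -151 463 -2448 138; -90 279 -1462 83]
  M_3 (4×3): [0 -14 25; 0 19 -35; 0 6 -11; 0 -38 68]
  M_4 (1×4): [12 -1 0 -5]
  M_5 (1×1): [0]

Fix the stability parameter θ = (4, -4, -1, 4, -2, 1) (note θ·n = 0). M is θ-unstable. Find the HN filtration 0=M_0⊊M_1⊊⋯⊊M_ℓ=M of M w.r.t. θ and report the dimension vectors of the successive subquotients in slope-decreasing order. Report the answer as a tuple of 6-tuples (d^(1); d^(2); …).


Via rank(M_{q-1}∘⋯∘M_p): M ≅ I[1,1], I[2,2], I[2,3], I[2,4], I[2,5], I[4,4]^2, I[6,6].
μ_θ-semistable layers: μ^(1)=4; μ^(2)=1; μ^(3)=-1; μ^(4)=-4

((1, 0, 0, 3, 0, 0); (0, 0, 0, 1, 1, 1); (0, 0, 3, 0, 0, 0); (0, 4, 0, 0, 0, 0))


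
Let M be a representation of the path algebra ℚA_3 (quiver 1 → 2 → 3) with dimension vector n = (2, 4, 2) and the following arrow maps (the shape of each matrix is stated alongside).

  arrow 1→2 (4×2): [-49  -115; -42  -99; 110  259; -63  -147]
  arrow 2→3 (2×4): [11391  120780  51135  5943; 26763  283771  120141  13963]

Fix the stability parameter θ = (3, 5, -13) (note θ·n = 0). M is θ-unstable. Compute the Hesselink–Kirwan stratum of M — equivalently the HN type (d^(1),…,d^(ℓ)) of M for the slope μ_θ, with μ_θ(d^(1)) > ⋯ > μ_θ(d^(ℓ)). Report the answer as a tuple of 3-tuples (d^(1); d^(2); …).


Barcode: M ≅ I[1,2], I[1,3], I[2,2], I[2,3]. HN layers by μ_θ (4 steps, strictly decreasing):
  μ^(1)=5; μ^(2)=3; μ^(3)=-5/3; μ^(4)=-4

((0, 2, 0); (1, 0, 0); (1, 1, 1); (0, 1, 1))


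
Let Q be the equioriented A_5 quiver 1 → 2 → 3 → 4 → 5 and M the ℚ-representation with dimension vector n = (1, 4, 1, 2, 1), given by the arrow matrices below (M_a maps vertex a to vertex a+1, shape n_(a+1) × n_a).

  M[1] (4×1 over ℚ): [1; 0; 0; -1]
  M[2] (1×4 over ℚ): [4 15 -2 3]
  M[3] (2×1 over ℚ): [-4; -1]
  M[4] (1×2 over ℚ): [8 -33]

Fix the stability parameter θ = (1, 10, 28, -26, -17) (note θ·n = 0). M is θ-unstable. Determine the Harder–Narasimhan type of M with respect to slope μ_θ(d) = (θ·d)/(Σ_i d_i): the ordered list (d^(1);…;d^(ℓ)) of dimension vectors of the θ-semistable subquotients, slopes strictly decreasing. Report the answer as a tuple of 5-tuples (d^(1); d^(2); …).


Barcode: M ≅ I[1,5], I[2,2]^3, I[4,4]. HN layers by μ_θ (3 steps, strictly decreasing):
  μ^(1)=10; μ^(2)=-4/5; μ^(3)=-26

((0, 3, 0, 0, 0); (1, 1, 1, 1, 1); (0, 0, 0, 1, 0))


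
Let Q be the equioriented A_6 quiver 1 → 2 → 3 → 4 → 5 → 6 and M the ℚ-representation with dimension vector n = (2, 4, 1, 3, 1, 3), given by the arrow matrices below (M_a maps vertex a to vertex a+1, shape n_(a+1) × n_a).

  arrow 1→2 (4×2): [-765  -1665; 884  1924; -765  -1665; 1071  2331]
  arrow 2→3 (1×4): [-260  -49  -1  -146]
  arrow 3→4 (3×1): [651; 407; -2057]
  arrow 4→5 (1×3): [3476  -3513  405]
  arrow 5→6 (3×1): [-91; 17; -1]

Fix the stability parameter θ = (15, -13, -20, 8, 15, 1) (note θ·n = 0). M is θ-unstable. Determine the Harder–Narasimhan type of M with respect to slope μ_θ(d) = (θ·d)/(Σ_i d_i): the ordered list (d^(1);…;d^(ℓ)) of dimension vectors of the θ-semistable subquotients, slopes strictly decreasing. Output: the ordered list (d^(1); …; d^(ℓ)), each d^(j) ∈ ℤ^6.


Barcode: M ≅ I[1,1], I[1,4], I[2,2]^3, I[4,4], I[4,6], I[6,6]^2. HN layers by μ_θ (5 steps, strictly decreasing):
  μ^(1)=15; μ^(2)=8; μ^(3)=1; μ^(4)=-6; μ^(5)=-13

((1, 0, 0, 0, 0, 0); (0, 0, 0, 3, 1, 1); (0, 0, 0, 0, 0, 2); (1, 1, 1, 0, 0, 0); (0, 3, 0, 0, 0, 0))


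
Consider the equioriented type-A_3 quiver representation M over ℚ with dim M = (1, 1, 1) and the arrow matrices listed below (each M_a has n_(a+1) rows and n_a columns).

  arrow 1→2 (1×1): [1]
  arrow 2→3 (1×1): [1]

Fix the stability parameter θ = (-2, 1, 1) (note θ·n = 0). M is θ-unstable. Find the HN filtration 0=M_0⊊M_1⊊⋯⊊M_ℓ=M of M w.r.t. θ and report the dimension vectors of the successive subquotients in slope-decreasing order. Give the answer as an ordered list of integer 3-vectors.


Barcode: M ≅ I[1,3]. HN layers by μ_θ (2 steps, strictly decreasing):
  μ^(1)=1; μ^(2)=-2

((0, 1, 1); (1, 0, 0))


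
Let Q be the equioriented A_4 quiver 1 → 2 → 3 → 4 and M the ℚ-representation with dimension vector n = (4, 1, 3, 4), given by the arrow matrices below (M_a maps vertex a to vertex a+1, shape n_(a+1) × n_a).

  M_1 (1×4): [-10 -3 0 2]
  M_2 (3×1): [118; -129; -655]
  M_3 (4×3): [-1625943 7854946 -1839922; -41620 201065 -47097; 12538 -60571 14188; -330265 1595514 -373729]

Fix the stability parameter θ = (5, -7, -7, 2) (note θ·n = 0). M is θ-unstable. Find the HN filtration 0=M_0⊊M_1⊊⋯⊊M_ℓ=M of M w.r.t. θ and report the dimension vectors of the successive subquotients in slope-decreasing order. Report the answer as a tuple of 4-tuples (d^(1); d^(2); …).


Barcode: M ≅ I[1,1]^3, I[1,4], I[3,4]^2, I[4,4]. HN layers by μ_θ (4 steps, strictly decreasing):
  μ^(1)=5; μ^(2)=2; μ^(3)=-3; μ^(4)=-7

((3, 0, 0, 0); (0, 0, 0, 4); (1, 1, 1, 0); (0, 0, 2, 0))


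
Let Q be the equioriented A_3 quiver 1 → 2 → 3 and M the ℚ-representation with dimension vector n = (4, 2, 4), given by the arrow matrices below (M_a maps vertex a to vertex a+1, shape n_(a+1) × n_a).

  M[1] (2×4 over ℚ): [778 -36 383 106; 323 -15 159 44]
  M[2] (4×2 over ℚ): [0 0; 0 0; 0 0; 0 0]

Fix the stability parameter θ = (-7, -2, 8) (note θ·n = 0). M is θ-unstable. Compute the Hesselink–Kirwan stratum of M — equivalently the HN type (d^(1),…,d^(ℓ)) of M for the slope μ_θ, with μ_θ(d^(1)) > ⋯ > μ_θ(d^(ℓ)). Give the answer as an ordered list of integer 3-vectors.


Barcode: M ≅ I[1,1]^2, I[1,2]^2, I[3,3]^4. HN layers by μ_θ (3 steps, strictly decreasing):
  μ^(1)=8; μ^(2)=-2; μ^(3)=-7

((0, 0, 4); (0, 2, 0); (4, 0, 0))


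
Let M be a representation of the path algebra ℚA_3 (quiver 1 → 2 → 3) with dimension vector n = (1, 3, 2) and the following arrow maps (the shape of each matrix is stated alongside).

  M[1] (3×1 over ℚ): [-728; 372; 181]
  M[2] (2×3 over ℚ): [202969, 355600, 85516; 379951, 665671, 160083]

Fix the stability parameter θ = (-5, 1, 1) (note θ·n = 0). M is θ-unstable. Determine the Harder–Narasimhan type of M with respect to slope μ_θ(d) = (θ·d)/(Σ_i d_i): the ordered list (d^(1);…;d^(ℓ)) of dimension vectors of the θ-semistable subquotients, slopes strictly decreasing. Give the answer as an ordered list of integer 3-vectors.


Interval decomposition of M: I[1,3], I[2,2], I[2,3].
HN type (ℓ=2): μ^(1)=1; μ^(2)=-5

((0, 3, 2); (1, 0, 0))


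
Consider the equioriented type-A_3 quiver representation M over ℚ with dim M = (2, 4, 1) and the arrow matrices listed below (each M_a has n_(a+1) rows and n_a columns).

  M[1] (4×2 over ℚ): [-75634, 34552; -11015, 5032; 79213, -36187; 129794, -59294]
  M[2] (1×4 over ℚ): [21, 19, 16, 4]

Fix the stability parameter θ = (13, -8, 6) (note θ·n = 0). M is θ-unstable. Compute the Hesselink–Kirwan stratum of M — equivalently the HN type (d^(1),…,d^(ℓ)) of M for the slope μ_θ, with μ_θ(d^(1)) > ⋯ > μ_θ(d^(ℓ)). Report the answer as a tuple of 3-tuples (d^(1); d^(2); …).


Barcode: M ≅ I[1,2], I[1,3], I[2,2]^2. HN layers by μ_θ (3 steps, strictly decreasing):
  μ^(1)=6; μ^(2)=5/2; μ^(3)=-8

((0, 0, 1); (2, 2, 0); (0, 2, 0))


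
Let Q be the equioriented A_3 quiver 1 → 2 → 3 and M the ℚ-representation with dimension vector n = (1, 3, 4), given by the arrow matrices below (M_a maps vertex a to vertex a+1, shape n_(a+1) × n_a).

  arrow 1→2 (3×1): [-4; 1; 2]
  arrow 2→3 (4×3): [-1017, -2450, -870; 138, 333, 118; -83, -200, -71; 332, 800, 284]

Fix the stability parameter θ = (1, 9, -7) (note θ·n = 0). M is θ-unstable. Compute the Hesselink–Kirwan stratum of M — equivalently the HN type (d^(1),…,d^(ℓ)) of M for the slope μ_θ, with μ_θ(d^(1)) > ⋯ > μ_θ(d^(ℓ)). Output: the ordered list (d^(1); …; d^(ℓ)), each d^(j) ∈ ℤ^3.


Via rank(M_{q-1}∘⋯∘M_p): M ≅ I[1,3], I[2,3]^2, I[3,3].
μ_θ-semistable layers: μ^(1)=1; μ^(2)=-7

((1, 3, 3); (0, 0, 1))
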